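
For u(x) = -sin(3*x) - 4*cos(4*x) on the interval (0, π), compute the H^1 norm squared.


||u||_{H^1(0,π)}^2 = -816/7 + 141*π

u'(x) = 16*sin(4*x) - 3*cos(3*x).
Expand u² and (u')² and integrate term by term on (0, π), using: for integers n ≥ 1, ∫_0^π sin²(nx) dx = ∫_0^π cos²(nx) dx = π/2; for n ≠ n', ∫_0^π sin(nx)sin(n'x) dx = ∫_0^π cos(nx)cos(n'x) dx = 0; and by product-to-sum, ∫_0^π sin(nx)cos(n'x) dx = ½∫_0^π [sin((n+n')x) + sin((n−n')x)] dx, which is 0 when n+n' is even and 2n/(n²−n'²) when n+n' is odd (it need not vanish on (0, π)).
  u² squared terms: (-1)²·∫sin(3x)² dx = 1·π/2 = π/2;  (-4)²·∫cos(4x)² dx = 16·π/2 = 8*π.
  u² cross terms: 2·(-1)·(-4)·∫sin(3x)·cos(4x) dx = 8·(-6/7) = -48/7.
  So ∫_0^π u² dx = π/2 + 8*π − 48/7 = -48/7 + 17*π/2.
  (u')² squared terms: (-3)²·∫cos(3x)² dx = 9·π/2 = 9*π/2;  (16)²·∫sin(4x)² dx = 256·π/2 = 128*π.
  (u')² cross terms: 2·(-3)·(16)·∫cos(3x)·sin(4x) dx = -96·(8/7) = -768/7.
  So ∫_0^π (u')² dx = 9*π/2 + 128*π − 768/7 = -768/7 + 265*π/2.
||u||_{H^1}^2 = (-48/7 + 17*π/2) + (-768/7 + 265*π/2) = -816/7 + 141*π.


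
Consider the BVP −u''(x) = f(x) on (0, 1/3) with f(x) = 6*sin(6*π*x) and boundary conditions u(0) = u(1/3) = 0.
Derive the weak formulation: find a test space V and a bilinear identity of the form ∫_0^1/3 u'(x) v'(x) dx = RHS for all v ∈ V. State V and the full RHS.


V = H^1_0(0, 1/3) (so v(0) = v(1/3) = 0); weak form: ∫_0^1/3 u'v' dx = ∫_0^1/3 (6*sin(6*π*x)) v dx for all v ∈ V.

Multiply both sides by a test function v and integrate from 0 to 1/3:
  ∫_0^1/3 −u''(x) v(x) dx = ∫_0^1/3 f(x) v(x) dx.
Integrate the LHS by parts once:
  ∫_0^1/3 −u'' v dx = −[u'(x) v(x)]_0^1/3 + ∫_0^1/3 u'(x) v'(x) dx.
Thus ∫_0^1/3 u'(x) v'(x) dx = ∫_0^1/3 f(x) v(x) dx + [u'(x) v(x)]_0^1/3.
Choose V so that boundary terms are either known or forced to vanish.
u is Dirichlet: u(0) = u(1/3) = 0. Let V = H^1_0(0, 1/3); then v(0) = v(1/3) = 0, and [u' v]_0^1/3 = 0.
Weak formulation: find u (satisfying any essential BC) such that ∫_0^1/3 u'(x) v'(x) dx = ∫_0^1/3 f v dx for all v ∈ V.
Substituting f(x) = 6*sin(6*π*x), the right-hand side is ∫_0^1/3 (6*sin(6*π*x)) v dx.


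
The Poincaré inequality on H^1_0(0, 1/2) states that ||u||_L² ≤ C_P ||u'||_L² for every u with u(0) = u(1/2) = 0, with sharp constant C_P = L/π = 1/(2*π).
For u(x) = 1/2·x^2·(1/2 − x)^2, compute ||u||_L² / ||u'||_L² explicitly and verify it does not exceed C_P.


||u||_L² / ||u'||_L² = sqrt(3)/12 < C_P = 1/(2*π).

u(x) = 1/2·x^2·(1/2 − x)^2, so u'(x) = x*(2*x - 1)*(4*x - 1)/4.
u(x) = 1/2·x^2·(1/2 − x)^2 vanishes at x = 0 and x = 1/2, so u ∈ H^1_0(0, 1/2). Differentiate via the product rule and integrate the resulting polynomials term by term.
  ∫_0^1/2 u² dx = ∫_0^1/2 (x^8/4 - x^7/2 + 3*x^6/8 - x^5/8 + x^4/64) dx. Term by term:
    ∫_0^1/2 x^8/4 dx = 1/18432;  ∫_0^1/2 -x^7/2 dx = -1/4096;  ∫_0^1/2 3*x^6/8 dx = 3/7168;
    ∫_0^1/2 -x^5/8 dx = -1/3072;  ∫_0^1/2 x^4/64 dx = 1/10240.
  Sum: 1/18432 − 1/4096 + 3/7168 − 1/3072 + 1/10240 = 1/1290240.
  ∫_0^1/2 (u')² dx = ∫_0^1/2 (4*x^6 - 6*x^5 + 13*x^4/4 - 3*x^3/4 + x^2/16) dx. Term by term:
    ∫_0^1/2 4*x^6 dx = 1/224;  ∫_0^1/2 -6*x^5 dx = -1/64;  ∫_0^1/2 13*x^4/4 dx = 13/640;
    ∫_0^1/2 -3*x^3/4 dx = -3/256;  ∫_0^1/2 x^2/16 dx = 1/384.
  Sum: 1/224 − 1/64 + 13/640 − 3/256 + 1/384 = 1/26880.
∫_0^1/2 u² dx = 1/1290240, so ||u||_L² = sqrt(35)/6720.
∫_0^1/2 (u')² dx = 1/26880, so ||u'||_L² = sqrt(105)/1680.
Ratio ||u||_L² / ||u'||_L² = sqrt(3)/12.
Sharp Poincaré constant on H^1_0(0, 1/2) is C_P = L/π = 1/(2*π), achieved by sin(2*π·x).
A polynomial bump cannot attain the sharp Poincaré constant (only the first sine eigenfunction does), so the ratio is strictly less than C_P, consistent with ||u||_L² ≤ C_P ||u'||_L².


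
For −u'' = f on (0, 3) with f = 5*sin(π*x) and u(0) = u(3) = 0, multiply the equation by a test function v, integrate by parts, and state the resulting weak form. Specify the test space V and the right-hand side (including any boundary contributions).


V = H^1_0(0, 3) (so v(0) = v(3) = 0); weak form: ∫_0^3 u'v' dx = ∫_0^3 (5*sin(π*x)) v dx for all v ∈ V.

Multiply both sides by a test function v and integrate from 0 to 3:
  ∫_0^3 −u''(x) v(x) dx = ∫_0^3 f(x) v(x) dx.
Integrate the LHS by parts once:
  ∫_0^3 −u'' v dx = −[u'(x) v(x)]_0^3 + ∫_0^3 u'(x) v'(x) dx.
Thus ∫_0^3 u'(x) v'(x) dx = ∫_0^3 f(x) v(x) dx + [u'(x) v(x)]_0^3.
Choose V so that boundary terms are either known or forced to vanish.
u is Dirichlet: u(0) = u(3) = 0. Let V = H^1_0(0, 3); then v(0) = v(3) = 0, and [u' v]_0^3 = 0.
Weak formulation: find u (satisfying any essential BC) such that ∫_0^3 u'(x) v'(x) dx = ∫_0^3 f v dx for all v ∈ V.
Substituting f(x) = 5*sin(π*x), the right-hand side is ∫_0^3 (5*sin(π*x)) v dx.


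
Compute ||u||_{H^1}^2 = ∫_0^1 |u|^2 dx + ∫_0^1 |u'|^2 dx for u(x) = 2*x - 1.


||u||_{H^1}^2 = 13/3

The H^1 norm (squared) on an interval (0, L) is
  ||u||_{H^1}^2 = ∫_0^L u(x)^2 dx + ∫_0^L u'(x)^2 dx.
Compute u'(x) = 2.
Then u(x)^2 = 4*x**2 - 4*x + 1 and u'(x)^2 = 4.
Integrate each monomial from 0 to 1 using ∫_0^1 c·x^n dx = c·1^(n+1)/(n+1):
  ∫_0^1 u(x)^2 dx = ∫_0^1 (4*x^2 - 4*x + 1) dx. Term by term:
    ∫_0^1 4*x^2 dx = 4/3;  ∫_0^1 -4*x dx = -2;  ∫_0^1 1 dx = 1.
  Sum: 4/3 − 2 + 1 = 1/3.
  ∫_0^1 u'(x)^2 dx = ∫_0^1 (4) dx. Term by term:
    ∫_0^1 4 dx = 4.
Adding: ||u||_{H^1}^2 = 1/3 + 4 = 13/3.


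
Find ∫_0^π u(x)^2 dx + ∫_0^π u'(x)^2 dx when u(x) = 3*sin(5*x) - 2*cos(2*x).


||u||_{H^1(0,π)}^2 = -200/7 + 127*π

u'(x) = 4*sin(2*x) + 15*cos(5*x).
Expand u² and (u')² and integrate term by term on (0, π), using: for integers n ≥ 1, ∫_0^π sin²(nx) dx = ∫_0^π cos²(nx) dx = π/2; for n ≠ n', ∫_0^π sin(nx)sin(n'x) dx = ∫_0^π cos(nx)cos(n'x) dx = 0; and by product-to-sum, ∫_0^π sin(nx)cos(n'x) dx = ½∫_0^π [sin((n+n')x) + sin((n−n')x)] dx, which is 0 when n+n' is even and 2n/(n²−n'²) when n+n' is odd (it need not vanish on (0, π)).
  u² squared terms: (-2)²·∫cos(2x)² dx = 4·π/2 = 2*π;  (3)²·∫sin(5x)² dx = 9·π/2 = 9*π/2.
  u² cross terms: 2·(-2)·(3)·∫cos(2x)·sin(5x) dx = -12·(10/21) = -40/7.
  So ∫_0^π u² dx = 2*π + 9*π/2 − 40/7 = -40/7 + 13*π/2.
  (u')² squared terms: (4)²·∫sin(2x)² dx = 16·π/2 = 8*π;  (15)²·∫cos(5x)² dx = 225·π/2 = 225*π/2.
  (u')² cross terms: 2·(4)·(15)·∫sin(2x)·cos(5x) dx = 120·(-4/21) = -160/7.
  So ∫_0^π (u')² dx = 8*π + 225*π/2 − 160/7 = -160/7 + 241*π/2.
||u||_{H^1}^2 = (-40/7 + 13*π/2) + (-160/7 + 241*π/2) = -200/7 + 127*π.


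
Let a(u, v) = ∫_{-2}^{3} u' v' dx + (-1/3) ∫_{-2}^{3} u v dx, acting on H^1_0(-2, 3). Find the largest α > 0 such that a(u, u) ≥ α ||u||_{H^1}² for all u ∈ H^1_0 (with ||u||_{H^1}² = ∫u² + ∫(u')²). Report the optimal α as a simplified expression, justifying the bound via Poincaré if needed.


α = (-25/3 + π^2)/(π^2 + 25)

Coercivity of a(·,·) on H^1_0(-2, 3) means a(u, u) ≥ α ||u||_{H^1}² for every u ∈ H^1_0.
The interval has length L = 5, and Poincaré/coercivity depend only on L. Here a(u, u) = ∫(u')² + (-1/3)·∫u².
Here c = -1/3 < 0 with |c| < (π/L)² = π^2/25, so coercivity still holds. The condition a(u,u) ≥ α||u||_{H^1}² reads (1−α)∫(u')² ≥ (α−c)∫u². Any admissible α is ≤ 1 (rapidly oscillating u have ∫u²/∫(u')² → 0), and α = 1 would force 0 ≥ (1−c)∫u², impossible since c < 1; so 1−α > 0. By the sharp Poincaré inequality on H^1_0 of an interval of length L, ∫(u')² ≥ (π/L)²∫u² with equality for the first sine mode sin(π(x−x₀)/L) (x₀ the left endpoint), so the inequality holds for all u iff (1−α)(π/L)² ≥ α − c, i.e. α ≤ ((π/L)² + c)/((π/L)² + 1) = (1 + c(L/π)²)/(1 + (L/π)²). (Direct route, valid since c ≤ 0: Poincaré gives c∫u² ≥ c(L/π)²∫(u')², so a(u,u) ≥ (1 + c(L/π)²)∫(u')², while ||u||_{H^1}² ≤ (1 + (L/π)²)∫(u')²; dividing yields the same α.) With (π/L)² = π^2/25 and c = -1/3, the largest admissible constant is α = ((π/L)² + c)/((π/L)² + 1).
Simplifying, α = (-25/3 + π^2)/(π^2 + 25).


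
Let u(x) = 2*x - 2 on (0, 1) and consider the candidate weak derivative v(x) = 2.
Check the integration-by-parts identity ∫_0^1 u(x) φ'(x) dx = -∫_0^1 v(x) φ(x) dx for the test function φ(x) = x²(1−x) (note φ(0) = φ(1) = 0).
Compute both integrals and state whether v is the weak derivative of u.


LHS = -1/6, RHS = -1/6. Yes, v = u' weakly.

u(x) = 2*x - 2, classical derivative u'(x) = 2.
φ(x) = x²(1−x), so φ'(x) = x*(2 - 3*x).
Note φ(0) = φ(1) = 0, so the boundary term u·φ vanishes.
LHS = ∫_0^1 u(x) φ'(x) dx = ∫_0^1 (-6*x^3 + 10*x^2 - 4*x) dx. Term by term:
  ∫_0^1 -6*x^3 dx = -3/2;  ∫_0^1 10*x^2 dx = 10/3;  ∫_0^1 -4*x dx = -2.
Sum: -3/2 + 10/3 − 2 = -1/6.
So LHS = -1/6.
∫_0^1 v(x) φ(x) dx = ∫_0^1 (-2*x^3 + 2*x^2) dx. Term by term:
  ∫_0^1 -2*x^3 dx = -1/2;  ∫_0^1 2*x^2 dx = 2/3.
Sum: -1/2 + 2/3 = 1/6.
So RHS = -∫_0^1 v(x) φ(x) dx = -1/6.
LHS = RHS, so the identity holds for this test φ.
Moreover u is smooth here and v(x) = u'(x) = 2 pointwise, so the identity holds for every test function. Hence v is the weak derivative of u.


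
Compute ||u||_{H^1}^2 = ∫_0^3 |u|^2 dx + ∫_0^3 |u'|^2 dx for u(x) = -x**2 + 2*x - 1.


||u||_{H^1}^2 = 93/5

The H^1 norm (squared) on an interval (0, L) is
  ||u||_{H^1}^2 = ∫_0^L u(x)^2 dx + ∫_0^L u'(x)^2 dx.
Compute u'(x) = 2 - 2*x.
Then u(x)^2 = x**4 - 4*x**3 + 6*x**2 - 4*x + 1 and u'(x)^2 = 4*x**2 - 8*x + 4.
Integrate each monomial from 0 to 3 using ∫_0^3 c·x^n dx = c·3^(n+1)/(n+1):
  ∫_0^3 u(x)^2 dx = ∫_0^3 (x^4 - 4*x^3 + 6*x^2 - 4*x + 1) dx. Term by term:
    ∫_0^3 x^4 dx = 243/5;  ∫_0^3 -4*x^3 dx = -81;  ∫_0^3 6*x^2 dx = 54;
    ∫_0^3 -4*x dx = -18;  ∫_0^3 1 dx = 3.
  Sum: 243/5 − 81 + 54 − 18 + 3 = 33/5.
  ∫_0^3 u'(x)^2 dx = ∫_0^3 (4*x^2 - 8*x + 4) dx. Term by term:
    ∫_0^3 4*x^2 dx = 36;  ∫_0^3 -8*x dx = -36;  ∫_0^3 4 dx = 12.
  Sum: 36 − 36 + 12 = 12.
Adding: ||u||_{H^1}^2 = 33/5 + 12 = 93/5.


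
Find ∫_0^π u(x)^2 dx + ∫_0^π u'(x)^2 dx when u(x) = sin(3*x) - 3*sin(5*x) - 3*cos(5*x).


||u||_{H^1(0,π)}^2 = 239*π

u'(x) = 15*sin(5*x) + 3*cos(3*x) - 15*cos(5*x).
Expand u² and (u')² and integrate term by term on (0, π), using: for integers n ≥ 1, ∫_0^π sin²(nx) dx = ∫_0^π cos²(nx) dx = π/2; for n ≠ n', ∫_0^π sin(nx)sin(n'x) dx = ∫_0^π cos(nx)cos(n'x) dx = 0; and by product-to-sum, ∫_0^π sin(nx)cos(n'x) dx = ½∫_0^π [sin((n+n')x) + sin((n−n')x)] dx, which is 0 when n+n' is even and 2n/(n²−n'²) when n+n' is odd (it need not vanish on (0, π)).
  u² squared terms: (-3)²·∫cos(5x)² dx = 9·π/2 = 9*π/2;  (-3)²·∫sin(5x)² dx = 9·π/2 = 9*π/2;  (1)²·∫sin(3x)² dx = 1·π/2 = π/2.
  u² cross terms: 2·(-3)·(-3)·∫cos(5x)·sin(5x) dx = 18·(0) = 0;  2·(-3)·(1)·∫cos(5x)·sin(3x) dx = -6·(0) = 0;  2·(-3)·(1)·∫sin(5x)·sin(3x) dx = -6·(0) = 0.
  So ∫_0^π u² dx = 9*π/2 + 9*π/2 + π/2 + 0 + 0 + 0 = 19*π/2.
  (u')² squared terms: (-15)²·∫cos(5x)² dx = 225·π/2 = 225*π/2;  (3)²·∫cos(3x)² dx = 9·π/2 = 9*π/2;  (15)²·∫sin(5x)² dx = 225·π/2 = 225*π/2.
  (u')² cross terms: 2·(-15)·(3)·∫cos(5x)·cos(3x) dx = -90·(0) = 0;  2·(-15)·(15)·∫cos(5x)·sin(5x) dx = -450·(0) = 0;  2·(3)·(15)·∫cos(3x)·sin(5x) dx = 90·(0) = 0.
  So ∫_0^π (u')² dx = 225*π/2 + 9*π/2 + 225*π/2 + 0 + 0 + 0 = 459*π/2.
||u||_{H^1}^2 = (19*π/2) + (459*π/2) = 239*π.


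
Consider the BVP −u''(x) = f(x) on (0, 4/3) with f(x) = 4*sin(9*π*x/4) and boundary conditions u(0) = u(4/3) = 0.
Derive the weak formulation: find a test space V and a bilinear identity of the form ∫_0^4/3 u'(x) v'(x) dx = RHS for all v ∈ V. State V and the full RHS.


V = H^1_0(0, 4/3) (so v(0) = v(4/3) = 0); weak form: ∫_0^4/3 u'v' dx = ∫_0^4/3 (4*sin(9*π*x/4)) v dx for all v ∈ V.

Multiply both sides by a test function v and integrate from 0 to 4/3:
  ∫_0^4/3 −u''(x) v(x) dx = ∫_0^4/3 f(x) v(x) dx.
Integrate the LHS by parts once:
  ∫_0^4/3 −u'' v dx = −[u'(x) v(x)]_0^4/3 + ∫_0^4/3 u'(x) v'(x) dx.
Thus ∫_0^4/3 u'(x) v'(x) dx = ∫_0^4/3 f(x) v(x) dx + [u'(x) v(x)]_0^4/3.
Choose V so that boundary terms are either known or forced to vanish.
u is Dirichlet: u(0) = u(4/3) = 0. Let V = H^1_0(0, 4/3); then v(0) = v(4/3) = 0, and [u' v]_0^4/3 = 0.
Weak formulation: find u (satisfying any essential BC) such that ∫_0^4/3 u'(x) v'(x) dx = ∫_0^4/3 f v dx for all v ∈ V.
Substituting f(x) = 4*sin(9*π*x/4), the right-hand side is ∫_0^4/3 (4*sin(9*π*x/4)) v dx.


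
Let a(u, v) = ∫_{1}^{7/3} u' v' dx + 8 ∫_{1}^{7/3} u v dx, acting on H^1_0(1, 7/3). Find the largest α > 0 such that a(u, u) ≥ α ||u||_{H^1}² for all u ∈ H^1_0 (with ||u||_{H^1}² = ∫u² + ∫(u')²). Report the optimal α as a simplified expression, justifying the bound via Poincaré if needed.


α = 1

Coercivity of a(·,·) on H^1_0(1, 7/3) means a(u, u) ≥ α ||u||_{H^1}² for every u ∈ H^1_0.
The interval has length L = 4/3, and Poincaré/coercivity depend only on L. Here a(u, u) = ∫(u')² + (8)·∫u².
Here c = 8 ≥ 1, so a(u,u) = ∫(u')² + c∫u² ≥ ∫(u')² + ∫u² = ||u||_{H^1}², i.e. α = 1 works. No larger α is possible: a(u,u) ≥ α||u||_{H^1}² means (1−α)∫(u')² ≥ (α−c)∫u², and for the modes u_n = sin(nπ(x−x₀)/L) (x₀ the left endpoint) one has ∫u_n²/∫(u_n')² = (L/(nπ))² → 0, so a(u_n,u_n)/||u_n||_{H^1}² → 1. Hence the optimal constant is α = 1.
Therefore α = 1.


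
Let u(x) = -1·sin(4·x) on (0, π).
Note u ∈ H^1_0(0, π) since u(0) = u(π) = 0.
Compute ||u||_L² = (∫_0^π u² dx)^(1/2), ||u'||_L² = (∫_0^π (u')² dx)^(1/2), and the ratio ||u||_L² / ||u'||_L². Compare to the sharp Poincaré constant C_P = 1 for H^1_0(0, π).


||u||_L² / ||u'||_L² = 1/4 < C_P = 1.

u(x) = -1·sin(4·x), so u'(x) = -4*cos(4*x).
Writing u(x) = A·sin(kπx/L) with A = -1 and k = 4, use ∫_0^L sin²(kπx/L) dx = L/2 and ∫_0^L cos²(kπx/L) dx = L/2.
u² = 1·sin²(4·x) and (u')² = 16·cos²(4·x), and each of sin², cos² integrates to L/2 = π/2 over (0, π).
∫_0^π u² dx = π/2, so ||u||_L² = sqrt(2)*sqrt(π)/2.
∫_0^π (u')² dx = 8*π, so ||u'||_L² = 2*sqrt(2)*sqrt(π).
Ratio ||u||_L² / ||u'||_L² = 1/4.
Sharp Poincaré constant on H^1_0(0, π) is C_P = L/π = 1, achieved by sin(x).
This is the k = 4 harmonic; the ratio L/(kπ) is strictly less than C_P = L/π, consistent with the sharp inequality ||u||_L² ≤ C_P ||u'||_L².


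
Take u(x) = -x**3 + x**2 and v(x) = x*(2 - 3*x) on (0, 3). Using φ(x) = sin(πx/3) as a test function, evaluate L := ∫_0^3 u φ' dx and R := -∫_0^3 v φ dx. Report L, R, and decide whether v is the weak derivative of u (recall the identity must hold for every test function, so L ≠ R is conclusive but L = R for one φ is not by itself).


LHS = -324/π^3 + 63/π, RHS = -324/π^3 + 63/π. Yes, v = u' weakly.

u(x) = -x**3 + x**2, classical derivative u'(x) = -3*x**2 + 2*x.
φ(x) = sin(πx/3), so φ'(x) = π*cos(π*x/3)/3.
Note φ(0) = φ(3) = 0, so the boundary term u·φ vanishes.
LHS = ∫_0^3 u(x) φ'(x) dx = ∫_0^3 (-π*x^3*cos(π*x/3)/3 + π*x^2*cos(π*x/3)/3) dx. Term by term:
  ∫_0^3 -π*x^3*cos(π*x/3)/3 dx = -324/π^3 + 81/π;  ∫_0^3 π*x^2*cos(π*x/3)/3 dx = -18/π.
Sum: -324/π^3 + 81/π − 18/π = -324/π^3 + 63/π.
So LHS = -324/π^3 + 63/π.
∫_0^3 v(x) φ(x) dx = ∫_0^3 (-3*x^2*sin(π*x/3) + 2*x*sin(π*x/3)) dx. Term by term:
  ∫_0^3 -3*x^2*sin(π*x/3) dx = -81/π + 324/π^3;  ∫_0^3 2*x*sin(π*x/3) dx = 18/π.
Sum: -81/π + 324/π^3 + 18/π = -63/π + 324/π^3.
So RHS = -∫_0^3 v(x) φ(x) dx = -324/π^3 + 63/π.
LHS = RHS, so the identity holds for this test φ.
Moreover u is smooth here and v(x) = u'(x) = -3*x**2 + 2*x pointwise, so the identity holds for every test function. Hence v is the weak derivative of u.


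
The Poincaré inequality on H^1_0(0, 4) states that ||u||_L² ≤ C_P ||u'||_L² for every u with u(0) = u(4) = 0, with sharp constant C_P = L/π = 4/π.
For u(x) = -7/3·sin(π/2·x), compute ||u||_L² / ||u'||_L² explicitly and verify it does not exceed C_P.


||u||_L² / ||u'||_L² = 2/π < C_P = 4/π.

u(x) = -7/3·sin(π/2·x), so u'(x) = -7*π*cos(π*x/2)/6.
Writing u(x) = A·sin(kπx/L) with A = -7/3 and k = 2, use ∫_0^L sin²(kπx/L) dx = L/2 and ∫_0^L cos²(kπx/L) dx = L/2.
u² = 49/9·sin²(π/2·x) and (u')² = 49*π^2/36·cos²(π/2·x), and each of sin², cos² integrates to L/2 = 2 over (0, 4).
∫_0^4 u² dx = 98/9, so ||u||_L² = 7*sqrt(2)/3.
∫_0^4 (u')² dx = 49*π^2/18, so ||u'||_L² = 7*sqrt(2)*π/6.
Ratio ||u||_L² / ||u'||_L² = 2/π.
Sharp Poincaré constant on H^1_0(0, 4) is C_P = L/π = 4/π, achieved by sin(π/4·x).
This is the k = 2 harmonic; the ratio L/(kπ) is strictly less than C_P = L/π, consistent with the sharp inequality ||u||_L² ≤ C_P ||u'||_L².


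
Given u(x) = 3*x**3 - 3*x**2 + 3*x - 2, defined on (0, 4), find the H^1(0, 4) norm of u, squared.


||u||_{H^1}^2 = 843484/35

The H^1 norm (squared) on an interval (0, L) is
  ||u||_{H^1}^2 = ∫_0^L u(x)^2 dx + ∫_0^L u'(x)^2 dx.
Compute u'(x) = 9*x**2 - 6*x + 3.
Then u(x)^2 = 9*x**6 - 18*x**5 + 27*x**4 - 30*x**3 + 21*x**2 - 12*x + 4 and u'(x)^2 = 81*x**4 - 108*x**3 + 90*x**2 - 36*x + 9.
Integrate each monomial from 0 to 4 using ∫_0^4 c·x^n dx = c·4^(n+1)/(n+1):
  ∫_0^4 u(x)^2 dx = ∫_0^4 (9*x^6 - 18*x^5 + 27*x^4 - 30*x^3 + 21*x^2 - 12*x + 4) dx. Term by term:
    ∫_0^4 9*x^6 dx = 147456/7;  ∫_0^4 -18*x^5 dx = -12288;  ∫_0^4 27*x^4 dx = 27648/5;
    ∫_0^4 -30*x^3 dx = -1920;  ∫_0^4 21*x^2 dx = 448;  ∫_0^4 -12*x dx = -96;
    ∫_0^4 4 dx = 16.
  Sum: 147456/7 − 12288 + 27648/5 − 1920 + 448 − 96 + 16 = 446416/35.
  ∫_0^4 u'(x)^2 dx = ∫_0^4 (81*x^4 - 108*x^3 + 90*x^2 - 36*x + 9) dx. Term by term:
    ∫_0^4 81*x^4 dx = 82944/5;  ∫_0^4 -108*x^3 dx = -6912;  ∫_0^4 90*x^2 dx = 1920;
    ∫_0^4 -36*x dx = -288;  ∫_0^4 9 dx = 36.
  Sum: 82944/5 − 6912 + 1920 − 288 + 36 = 56724/5.
Adding: ||u||_{H^1}^2 = 446416/35 + 56724/5 = 843484/35.


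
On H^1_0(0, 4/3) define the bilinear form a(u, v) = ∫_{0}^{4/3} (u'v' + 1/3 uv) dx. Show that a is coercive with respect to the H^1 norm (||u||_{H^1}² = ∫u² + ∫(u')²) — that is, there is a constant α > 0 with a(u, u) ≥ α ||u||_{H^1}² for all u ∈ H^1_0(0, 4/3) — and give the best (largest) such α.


α = (16 + 27*π^2)/(3*(16 + 9*π^2))

Coercivity of a(·,·) on H^1_0(0, 4/3) means a(u, u) ≥ α ||u||_{H^1}² for every u ∈ H^1_0.
The interval has length L = 4/3, and Poincaré/coercivity depend only on L. Here a(u, u) = ∫(u')² + (1/3)·∫u².
Here 0 < c = 1/3 < 1. The condition a(u,u) ≥ α||u||_{H^1}² reads (1−α)∫(u')² ≥ (α−c)∫u². Any admissible α is ≤ 1 (rapidly oscillating u have ∫u²/∫(u')² → 0), and α = 1 would force 0 ≥ (1−c)∫u², impossible since c < 1; so 1−α > 0. By the sharp Poincaré inequality on H^1_0 of an interval of length L, ∫(u')² ≥ (π/L)²∫u² with equality for the first sine mode sin(π(x−x₀)/L) (x₀ the left endpoint), so the inequality holds for all u iff (1−α)(π/L)² ≥ α − c, i.e. α ≤ ((π/L)² + c)/((π/L)² + 1) = (1 + c(L/π)²)/(1 + (L/π)²). With (π/L)² = 9*π^2/16 and c = 1/3, the largest admissible constant is α = ((π/L)² + c)/((π/L)² + 1).
Simplifying, α = (16 + 27*π^2)/(3*(16 + 9*π^2)).


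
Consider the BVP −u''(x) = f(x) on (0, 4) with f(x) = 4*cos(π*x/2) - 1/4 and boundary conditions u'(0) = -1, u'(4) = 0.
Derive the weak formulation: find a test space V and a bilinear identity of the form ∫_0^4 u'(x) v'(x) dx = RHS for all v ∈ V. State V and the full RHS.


V = H^1(0, 4) (v unrestricted at boundary; u is determined up to an additive constant); weak form: ∫_0^4 u'v' dx = ∫_0^4 (4*cos(π*x/2) - 1/4) v dx + v(0) for all v ∈ V.

Multiply both sides by a test function v and integrate from 0 to 4:
  ∫_0^4 −u''(x) v(x) dx = ∫_0^4 f(x) v(x) dx.
Integrate the LHS by parts once:
  ∫_0^4 −u'' v dx = −[u'(x) v(x)]_0^4 + ∫_0^4 u'(x) v'(x) dx.
Thus ∫_0^4 u'(x) v'(x) dx = ∫_0^4 f(x) v(x) dx + [u'(x) v(x)]_0^4.
Choose V so that boundary terms are either known or forced to vanish.
u has inhomogeneous Neumann u'(0) = -1, u'(4) = 0. [u' v]_0^4 = (0)·v(4) − (-1)·v(0) = v(0). Take V = H^1(0, 4); boundary term becomes part of RHS.
Weak formulation: find u (satisfying any essential BC) such that ∫_0^4 u'(x) v'(x) dx = ∫_0^4 f v dx + v(0) for all v ∈ V (Neumann data are natural BCs: they enter the RHS as boundary terms).
Substituting f(x) = 4*cos(π*x/2) - 1/4, the right-hand side is ∫_0^4 (4*cos(π*x/2) - 1/4) v dx + v(0).
Compatibility check (pure Neumann): taking v ≡ 1 ∈ V gives 0 = ∫_0^4 f dx + (0) − (-1), i.e. ∫_0^4 f dx must equal u'(0) − u'(4) = -1. Indeed ∫_0^4 (4*cos(π*x/2) - 1/4) dx = -1, so the data are compatible. The solution is then unique only up to an additive constant (fix it e.g. by requiring ∫_0^4 u dx = 0).


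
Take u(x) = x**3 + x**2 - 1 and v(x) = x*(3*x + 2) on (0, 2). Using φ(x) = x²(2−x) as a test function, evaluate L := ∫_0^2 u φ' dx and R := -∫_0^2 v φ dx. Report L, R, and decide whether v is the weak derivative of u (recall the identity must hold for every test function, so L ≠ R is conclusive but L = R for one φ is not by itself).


LHS = -48/5, RHS = -48/5. Yes, v = u' weakly.

u(x) = x**3 + x**2 - 1, classical derivative u'(x) = 3*x**2 + 2*x.
φ(x) = x²(2−x), so φ'(x) = x*(4 - 3*x).
Note φ(0) = φ(2) = 0, so the boundary term u·φ vanishes.
LHS = ∫_0^2 u(x) φ'(x) dx = ∫_0^2 (-3*x^5 + x^4 + 4*x^3 + 3*x^2 - 4*x) dx. Term by term:
  ∫_0^2 -3*x^5 dx = -32;  ∫_0^2 x^4 dx = 32/5;  ∫_0^2 4*x^3 dx = 16;
  ∫_0^2 3*x^2 dx = 8;  ∫_0^2 -4*x dx = -8.
Sum: -32 + 32/5 + 16 + 8 − 8 = -48/5.
So LHS = -48/5.
∫_0^2 v(x) φ(x) dx = ∫_0^2 (-3*x^5 + 4*x^4 + 4*x^3) dx. Term by term:
  ∫_0^2 -3*x^5 dx = -32;  ∫_0^2 4*x^4 dx = 128/5;  ∫_0^2 4*x^3 dx = 16.
Sum: -32 + 128/5 + 16 = 48/5.
So RHS = -∫_0^2 v(x) φ(x) dx = -48/5.
LHS = RHS, so the identity holds for this test φ.
Moreover u is smooth here and v(x) = u'(x) = 3*x**2 + 2*x pointwise, so the identity holds for every test function. Hence v is the weak derivative of u.


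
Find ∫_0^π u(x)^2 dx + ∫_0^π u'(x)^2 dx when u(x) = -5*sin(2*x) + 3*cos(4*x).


||u||_{H^1(0,π)}^2 = 139*π

u'(x) = -12*sin(4*x) - 10*cos(2*x).
Expand u² and (u')² and integrate term by term on (0, π), using: for integers n ≥ 1, ∫_0^π sin²(nx) dx = ∫_0^π cos²(nx) dx = π/2; for n ≠ n', ∫_0^π sin(nx)sin(n'x) dx = ∫_0^π cos(nx)cos(n'x) dx = 0; and by product-to-sum, ∫_0^π sin(nx)cos(n'x) dx = ½∫_0^π [sin((n+n')x) + sin((n−n')x)] dx, which is 0 when n+n' is even and 2n/(n²−n'²) when n+n' is odd (it need not vanish on (0, π)).
  u² squared terms: (-5)²·∫sin(2x)² dx = 25·π/2 = 25*π/2;  (3)²·∫cos(4x)² dx = 9·π/2 = 9*π/2.
  u² cross terms: 2·(-5)·(3)·∫sin(2x)·cos(4x) dx = -30·(0) = 0.
  So ∫_0^π u² dx = 25*π/2 + 9*π/2 + 0 = 17*π.
  (u')² squared terms: (-12)²·∫sin(4x)² dx = 144·π/2 = 72*π;  (-10)²·∫cos(2x)² dx = 100·π/2 = 50*π.
  (u')² cross terms: 2·(-12)·(-10)·∫sin(4x)·cos(2x) dx = 240·(0) = 0.
  So ∫_0^π (u')² dx = 72*π + 50*π + 0 = 122*π.
||u||_{H^1}^2 = (17*π) + (122*π) = 139*π.


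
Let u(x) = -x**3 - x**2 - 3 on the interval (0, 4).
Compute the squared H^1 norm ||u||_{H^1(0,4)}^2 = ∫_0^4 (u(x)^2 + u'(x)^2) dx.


||u||_{H^1}^2 = 150260/21

The H^1 norm (squared) on an interval (0, L) is
  ||u||_{H^1}^2 = ∫_0^L u(x)^2 dx + ∫_0^L u'(x)^2 dx.
Compute u'(x) = -3*x**2 - 2*x.
Then u(x)^2 = x**6 + 2*x**5 + x**4 + 6*x**3 + 6*x**2 + 9 and u'(x)^2 = 9*x**4 + 12*x**3 + 4*x**2.
Integrate each monomial from 0 to 4 using ∫_0^4 c·x^n dx = c·4^(n+1)/(n+1):
  ∫_0^4 u(x)^2 dx = ∫_0^4 (x^6 + 2*x^5 + x^4 + 6*x^3 + 6*x^2 + 9) dx. Term by term:
    ∫_0^4 x^6 dx = 16384/7;  ∫_0^4 2*x^5 dx = 4096/3;  ∫_0^4 x^4 dx = 1024/5;
    ∫_0^4 6*x^3 dx = 384;  ∫_0^4 6*x^2 dx = 128;  ∫_0^4 9 dx = 36.
  Sum: 16384/7 + 4096/3 + 1024/5 + 384 + 128 + 36 = 468164/105.
  ∫_0^4 u'(x)^2 dx = ∫_0^4 (9*x^4 + 12*x^3 + 4*x^2) dx. Term by term:
    ∫_0^4 9*x^4 dx = 9216/5;  ∫_0^4 12*x^3 dx = 768;  ∫_0^4 4*x^2 dx = 256/3.
  Sum: 9216/5 + 768 + 256/3 = 40448/15.
Adding: ||u||_{H^1}^2 = 468164/105 + 40448/15 = 150260/21.


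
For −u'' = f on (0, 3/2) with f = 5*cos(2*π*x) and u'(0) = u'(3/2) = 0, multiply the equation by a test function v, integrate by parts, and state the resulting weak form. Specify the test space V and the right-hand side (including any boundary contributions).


V = H^1(0, 3/2) (no boundary constraint on v; u is determined up to an additive constant); weak form: ∫_0^3/2 u'v' dx = ∫_0^3/2 (5*cos(2*π*x)) v dx for all v ∈ V.

Multiply both sides by a test function v and integrate from 0 to 3/2:
  ∫_0^3/2 −u''(x) v(x) dx = ∫_0^3/2 f(x) v(x) dx.
Integrate the LHS by parts once:
  ∫_0^3/2 −u'' v dx = −[u'(x) v(x)]_0^3/2 + ∫_0^3/2 u'(x) v'(x) dx.
Thus ∫_0^3/2 u'(x) v'(x) dx = ∫_0^3/2 f(x) v(x) dx + [u'(x) v(x)]_0^3/2.
Choose V so that boundary terms are either known or forced to vanish.
u has homogeneous Neumann: u'(0) = u'(3/2) = 0. So [u' v]_0^3/2 = 0·v(3/2) − 0·v(0) = 0 for any v; take V = H^1(0, 3/2).
Weak formulation: find u (satisfying any essential BC) such that ∫_0^3/2 u'(x) v'(x) dx = ∫_0^3/2 f v dx for all v ∈ V (homogeneous Neumann, so boundary terms vanish).
Substituting f(x) = 5*cos(2*π*x), the right-hand side is ∫_0^3/2 (5*cos(2*π*x)) v dx.
Compatibility check (pure Neumann): taking v ≡ 1 ∈ V gives 0 = ∫_0^3/2 f dx + (0) − (0), i.e. ∫_0^3/2 f dx must equal u'(0) − u'(3/2) = 0. Indeed ∫_0^3/2 (5*cos(2*π*x)) dx = 0, so the data are compatible. The solution is then unique only up to an additive constant (fix it e.g. by requiring ∫_0^3/2 u dx = 0).


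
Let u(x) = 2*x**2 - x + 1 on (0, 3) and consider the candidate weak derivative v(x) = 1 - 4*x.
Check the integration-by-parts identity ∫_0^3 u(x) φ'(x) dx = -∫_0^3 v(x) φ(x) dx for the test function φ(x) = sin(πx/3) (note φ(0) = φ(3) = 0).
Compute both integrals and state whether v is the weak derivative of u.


LHS = -30/π, RHS = 30/π. No, v is not the weak derivative of u.

u(x) = 2*x**2 - x + 1, classical derivative u'(x) = 4*x - 1.
φ(x) = sin(πx/3), so φ'(x) = π*cos(π*x/3)/3.
Note φ(0) = φ(3) = 0, so the boundary term u·φ vanishes.
LHS = ∫_0^3 u(x) φ'(x) dx = ∫_0^3 (2*π*x^2*cos(π*x/3)/3 - π*x*cos(π*x/3)/3 + π*cos(π*x/3)/3) dx. Term by term:
  ∫_0^3 π*cos(π*x/3)/3 dx = 0;  ∫_0^3 -π*x*cos(π*x/3)/3 dx = 6/π;  ∫_0^3 2*π*x^2*cos(π*x/3)/3 dx = -36/π.
Sum: 0 + 6/π − 36/π = -30/π.
So LHS = -30/π.
∫_0^3 v(x) φ(x) dx = ∫_0^3 (-4*x*sin(π*x/3) + sin(π*x/3)) dx. Term by term:
  ∫_0^3 -4*x*sin(π*x/3) dx = -36/π;  ∫_0^3 sin(π*x/3) dx = 6/π.
Sum: -36/π + 6/π = -30/π.
So RHS = -∫_0^3 v(x) φ(x) dx = 30/π.
LHS − RHS = -60/π ≠ 0, so the identity fails.
(For a valid weak derivative the identity must hold for EVERY test function, in particular this one. The failure shows v is NOT the weak derivative of u.)
Correct weak derivative would be u'(x) = 4*x - 1.


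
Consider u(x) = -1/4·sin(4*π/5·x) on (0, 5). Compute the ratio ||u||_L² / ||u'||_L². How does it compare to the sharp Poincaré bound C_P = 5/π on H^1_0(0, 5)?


||u||_L² / ||u'||_L² = 5/(4*π) < C_P = 5/π.

u(x) = -1/4·sin(4*π/5·x), so u'(x) = -π*cos(4*π*x/5)/5.
Writing u(x) = A·sin(kπx/L) with A = -1/4 and k = 4, use ∫_0^L sin²(kπx/L) dx = L/2 and ∫_0^L cos²(kπx/L) dx = L/2.
u² = 1/16·sin²(4*π/5·x) and (u')² = π^2/25·cos²(4*π/5·x), and each of sin², cos² integrates to L/2 = 5/2 over (0, 5).
∫_0^5 u² dx = 5/32, so ||u||_L² = sqrt(10)/8.
∫_0^5 (u')² dx = π^2/10, so ||u'||_L² = sqrt(10)*π/10.
Ratio ||u||_L² / ||u'||_L² = 5/(4*π).
Sharp Poincaré constant on H^1_0(0, 5) is C_P = L/π = 5/π, achieved by sin(π/5·x).
This is the k = 4 harmonic; the ratio L/(kπ) is strictly less than C_P = L/π, consistent with the sharp inequality ||u||_L² ≤ C_P ||u'||_L².


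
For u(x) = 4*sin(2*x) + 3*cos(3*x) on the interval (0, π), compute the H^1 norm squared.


||u||_{H^1(0,π)}^2 = -192 + 85*π

u'(x) = -9*sin(3*x) + 8*cos(2*x).
Expand u² and (u')² and integrate term by term on (0, π), using: for integers n ≥ 1, ∫_0^π sin²(nx) dx = ∫_0^π cos²(nx) dx = π/2; for n ≠ n', ∫_0^π sin(nx)sin(n'x) dx = ∫_0^π cos(nx)cos(n'x) dx = 0; and by product-to-sum, ∫_0^π sin(nx)cos(n'x) dx = ½∫_0^π [sin((n+n')x) + sin((n−n')x)] dx, which is 0 when n+n' is even and 2n/(n²−n'²) when n+n' is odd (it need not vanish on (0, π)).
  u² squared terms: (3)²·∫cos(3x)² dx = 9·π/2 = 9*π/2;  (4)²·∫sin(2x)² dx = 16·π/2 = 8*π.
  u² cross terms: 2·(3)·(4)·∫cos(3x)·sin(2x) dx = 24·(-4/5) = -96/5.
  So ∫_0^π u² dx = 9*π/2 + 8*π − 96/5 = -96/5 + 25*π/2.
  (u')² squared terms: (-9)²·∫sin(3x)² dx = 81·π/2 = 81*π/2;  (8)²·∫cos(2x)² dx = 64·π/2 = 32*π.
  (u')² cross terms: 2·(-9)·(8)·∫sin(3x)·cos(2x) dx = -144·(6/5) = -864/5.
  So ∫_0^π (u')² dx = 81*π/2 + 32*π − 864/5 = -864/5 + 145*π/2.
||u||_{H^1}^2 = (-96/5 + 25*π/2) + (-864/5 + 145*π/2) = -192 + 85*π.


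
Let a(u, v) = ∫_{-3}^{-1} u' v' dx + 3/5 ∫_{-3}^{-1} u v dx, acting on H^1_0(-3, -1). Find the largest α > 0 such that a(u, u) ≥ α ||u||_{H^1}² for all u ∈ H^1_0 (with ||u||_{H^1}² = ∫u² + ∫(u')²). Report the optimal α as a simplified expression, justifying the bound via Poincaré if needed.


α = (12/5 + π^2)/(4 + π^2)

Coercivity of a(·,·) on H^1_0(-3, -1) means a(u, u) ≥ α ||u||_{H^1}² for every u ∈ H^1_0.
The interval has length L = 2, and Poincaré/coercivity depend only on L. Here a(u, u) = ∫(u')² + (3/5)·∫u².
Here 0 < c = 3/5 < 1. The condition a(u,u) ≥ α||u||_{H^1}² reads (1−α)∫(u')² ≥ (α−c)∫u². Any admissible α is ≤ 1 (rapidly oscillating u have ∫u²/∫(u')² → 0), and α = 1 would force 0 ≥ (1−c)∫u², impossible since c < 1; so 1−α > 0. By the sharp Poincaré inequality on H^1_0 of an interval of length L, ∫(u')² ≥ (π/L)²∫u² with equality for the first sine mode sin(π(x−x₀)/L) (x₀ the left endpoint), so the inequality holds for all u iff (1−α)(π/L)² ≥ α − c, i.e. α ≤ ((π/L)² + c)/((π/L)² + 1) = (1 + c(L/π)²)/(1 + (L/π)²). With (π/L)² = π^2/4 and c = 3/5, the largest admissible constant is α = ((π/L)² + c)/((π/L)² + 1).
Simplifying, α = (12/5 + π^2)/(4 + π^2).


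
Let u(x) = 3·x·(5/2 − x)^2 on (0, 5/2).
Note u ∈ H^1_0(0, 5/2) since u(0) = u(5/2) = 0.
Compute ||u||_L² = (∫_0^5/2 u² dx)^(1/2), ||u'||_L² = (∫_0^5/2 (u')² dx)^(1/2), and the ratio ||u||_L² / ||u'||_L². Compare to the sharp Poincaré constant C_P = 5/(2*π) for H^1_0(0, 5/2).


||u||_L² / ||u'||_L² = 5*sqrt(14)/28 < C_P = 5/(2*π).

u(x) = 3·x·(5/2 − x)^2, so u'(x) = 9*x^2 - 30*x + 75/4.
u(x) = 3·x·(5/2 − x)^2 vanishes at x = 0 and x = 5/2, so u ∈ H^1_0(0, 5/2). Differentiate via the product rule and integrate the resulting polynomials term by term.
  ∫_0^5/2 u² dx = ∫_0^5/2 (9*x^6 - 90*x^5 + 675*x^4/2 - 1125*x^3/2 + 5625*x^2/16) dx. Term by term:
    ∫_0^5/2 9*x^6 dx = 703125/896;  ∫_0^5/2 -90*x^5 dx = -234375/64;  ∫_0^5/2 675*x^4/2 dx = 421875/64;
    ∫_0^5/2 -1125*x^3/2 dx = -703125/128;  ∫_0^5/2 5625*x^2/16 dx = 234375/128.
  Sum: 703125/896 − 234375/64 + 421875/64 − 703125/128 + 234375/128 = 46875/896.
  ∫_0^5/2 (u')² dx = ∫_0^5/2 (81*x^4 - 540*x^3 + 2475*x^2/2 - 1125*x + 5625/16) dx. Term by term:
    ∫_0^5/2 81*x^4 dx = 50625/32;  ∫_0^5/2 -540*x^3 dx = -84375/16;  ∫_0^5/2 2475*x^2/2 dx = 103125/16;
    ∫_0^5/2 -1125*x dx = -28125/8;  ∫_0^5/2 5625/16 dx = 28125/32.
  Sum: 50625/32 − 84375/16 + 103125/16 − 28125/8 + 28125/32 = 1875/16.
∫_0^5/2 u² dx = 46875/896, so ||u||_L² = 125*sqrt(42)/112.
∫_0^5/2 (u')² dx = 1875/16, so ||u'||_L² = 25*sqrt(3)/4.
Ratio ||u||_L² / ||u'||_L² = 5*sqrt(14)/28.
Sharp Poincaré constant on H^1_0(0, 5/2) is C_P = L/π = 5/(2*π), achieved by sin(2*π/5·x).
A polynomial bump cannot attain the sharp Poincaré constant (only the first sine eigenfunction does), so the ratio is strictly less than C_P, consistent with ||u||_L² ≤ C_P ||u'||_L².


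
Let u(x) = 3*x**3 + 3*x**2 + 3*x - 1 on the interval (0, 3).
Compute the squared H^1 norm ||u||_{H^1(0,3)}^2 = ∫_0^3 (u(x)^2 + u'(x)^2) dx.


||u||_{H^1}^2 = 478788/35

The H^1 norm (squared) on an interval (0, L) is
  ||u||_{H^1}^2 = ∫_0^L u(x)^2 dx + ∫_0^L u'(x)^2 dx.
Compute u'(x) = 9*x**2 + 6*x + 3.
Then u(x)^2 = 9*x**6 + 18*x**5 + 27*x**4 + 12*x**3 + 3*x**2 - 6*x + 1 and u'(x)^2 = 81*x**4 + 108*x**3 + 90*x**2 + 36*x + 9.
Integrate each monomial from 0 to 3 using ∫_0^3 c·x^n dx = c·3^(n+1)/(n+1):
  ∫_0^3 u(x)^2 dx = ∫_0^3 (9*x^6 + 18*x^5 + 27*x^4 + 12*x^3 + 3*x^2 - 6*x + 1) dx. Term by term:
    ∫_0^3 9*x^6 dx = 19683/7;  ∫_0^3 18*x^5 dx = 2187;  ∫_0^3 27*x^4 dx = 6561/5;
    ∫_0^3 12*x^3 dx = 243;  ∫_0^3 3*x^2 dx = 27;  ∫_0^3 -6*x dx = -27;
    ∫_0^3 1 dx = 3.
  Sum: 19683/7 + 2187 + 6561/5 + 243 + 27 − 27 + 3 = 229497/35.
  ∫_0^3 u'(x)^2 dx = ∫_0^3 (81*x^4 + 108*x^3 + 90*x^2 + 36*x + 9) dx. Term by term:
    ∫_0^3 81*x^4 dx = 19683/5;  ∫_0^3 108*x^3 dx = 2187;  ∫_0^3 90*x^2 dx = 810;
    ∫_0^3 36*x dx = 162;  ∫_0^3 9 dx = 27.
  Sum: 19683/5 + 2187 + 810 + 162 + 27 = 35613/5.
Adding: ||u||_{H^1}^2 = 229497/35 + 35613/5 = 478788/35.


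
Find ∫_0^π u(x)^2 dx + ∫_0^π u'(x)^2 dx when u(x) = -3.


||u||_{H^1(0,π)}^2 = 9*π

u'(x) = 0.
Expand u² and (u')² and integrate term by term on (0, π), using: for integers n ≥ 1, ∫_0^π sin²(nx) dx = ∫_0^π cos²(nx) dx = π/2; for n ≠ n', ∫_0^π sin(nx)sin(n'x) dx = ∫_0^π cos(nx)cos(n'x) dx = 0; and by product-to-sum, ∫_0^π sin(nx)cos(n'x) dx = ½∫_0^π [sin((n+n')x) + sin((n−n')x)] dx, which is 0 when n+n' is even and 2n/(n²−n'²) when n+n' is odd (it need not vanish on (0, π)). For the constant mode: ∫_0^π 1 dx = π, ∫_0^π cos(nx) dx = 0, ∫_0^π sin(nx) dx = (1−(−1)^n)/n.
  u² squared terms: (-3)²·∫1 dx = 9·π = 9*π.
  So ∫_0^π u² dx = 9*π.
  u' ≡ 0, so ∫_0^π (u')² dx = 0.
||u||_{H^1}^2 = (9*π) + (0) = 9*π.


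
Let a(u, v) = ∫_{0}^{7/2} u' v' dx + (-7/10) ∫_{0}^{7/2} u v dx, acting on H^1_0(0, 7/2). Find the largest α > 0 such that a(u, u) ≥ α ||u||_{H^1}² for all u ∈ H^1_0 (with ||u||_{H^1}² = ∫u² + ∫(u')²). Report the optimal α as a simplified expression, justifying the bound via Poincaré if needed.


α = (-343 + 40*π^2)/(10*(4*π^2 + 49))

Coercivity of a(·,·) on H^1_0(0, 7/2) means a(u, u) ≥ α ||u||_{H^1}² for every u ∈ H^1_0.
The interval has length L = 7/2, and Poincaré/coercivity depend only on L. Here a(u, u) = ∫(u')² + (-7/10)·∫u².
Here c = -7/10 < 0 with |c| < (π/L)² = 4*π^2/49, so coercivity still holds. The condition a(u,u) ≥ α||u||_{H^1}² reads (1−α)∫(u')² ≥ (α−c)∫u². Any admissible α is ≤ 1 (rapidly oscillating u have ∫u²/∫(u')² → 0), and α = 1 would force 0 ≥ (1−c)∫u², impossible since c < 1; so 1−α > 0. By the sharp Poincaré inequality on H^1_0 of an interval of length L, ∫(u')² ≥ (π/L)²∫u² with equality for the first sine mode sin(π(x−x₀)/L) (x₀ the left endpoint), so the inequality holds for all u iff (1−α)(π/L)² ≥ α − c, i.e. α ≤ ((π/L)² + c)/((π/L)² + 1) = (1 + c(L/π)²)/(1 + (L/π)²). (Direct route, valid since c ≤ 0: Poincaré gives c∫u² ≥ c(L/π)²∫(u')², so a(u,u) ≥ (1 + c(L/π)²)∫(u')², while ||u||_{H^1}² ≤ (1 + (L/π)²)∫(u')²; dividing yields the same α.) With (π/L)² = 4*π^2/49 and c = -7/10, the largest admissible constant is α = ((π/L)² + c)/((π/L)² + 1).
Simplifying, α = (-343 + 40*π^2)/(10*(4*π^2 + 49)).


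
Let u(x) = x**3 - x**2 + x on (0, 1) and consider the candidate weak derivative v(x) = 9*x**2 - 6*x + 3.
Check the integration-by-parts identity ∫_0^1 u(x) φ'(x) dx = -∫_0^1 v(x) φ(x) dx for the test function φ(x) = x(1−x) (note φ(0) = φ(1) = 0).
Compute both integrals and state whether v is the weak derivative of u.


LHS = -3/20, RHS = -9/20. No, v is not the weak derivative of u.

u(x) = x**3 - x**2 + x, classical derivative u'(x) = 3*x**2 - 2*x + 1.
φ(x) = x(1−x), so φ'(x) = 1 - 2*x.
Note φ(0) = φ(1) = 0, so the boundary term u·φ vanishes.
LHS = ∫_0^1 u(x) φ'(x) dx = ∫_0^1 (-2*x^4 + 3*x^3 - 3*x^2 + x) dx. Term by term:
  ∫_0^1 -2*x^4 dx = -2/5;  ∫_0^1 3*x^3 dx = 3/4;  ∫_0^1 -3*x^2 dx = -1;
  ∫_0^1 x dx = 1/2.
Sum: -2/5 + 3/4 − 1 + 1/2 = -3/20.
So LHS = -3/20.
∫_0^1 v(x) φ(x) dx = ∫_0^1 (-9*x^4 + 15*x^3 - 9*x^2 + 3*x) dx. Term by term:
  ∫_0^1 -9*x^4 dx = -9/5;  ∫_0^1 15*x^3 dx = 15/4;  ∫_0^1 -9*x^2 dx = -3;
  ∫_0^1 3*x dx = 3/2.
Sum: -9/5 + 15/4 − 3 + 3/2 = 9/20.
So RHS = -∫_0^1 v(x) φ(x) dx = -9/20.
LHS − RHS = 3/10 ≠ 0, so the identity fails.
(For a valid weak derivative the identity must hold for EVERY test function, in particular this one. The failure shows v is NOT the weak derivative of u.)
Correct weak derivative would be u'(x) = 3*x**2 - 2*x + 1.


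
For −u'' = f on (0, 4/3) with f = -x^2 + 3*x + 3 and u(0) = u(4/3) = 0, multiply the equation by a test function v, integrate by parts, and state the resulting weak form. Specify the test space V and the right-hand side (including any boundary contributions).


V = H^1_0(0, 4/3) (so v(0) = v(4/3) = 0); weak form: ∫_0^4/3 u'v' dx = ∫_0^4/3 (-x^2 + 3*x + 3) v dx for all v ∈ V.

Multiply both sides by a test function v and integrate from 0 to 4/3:
  ∫_0^4/3 −u''(x) v(x) dx = ∫_0^4/3 f(x) v(x) dx.
Integrate the LHS by parts once:
  ∫_0^4/3 −u'' v dx = −[u'(x) v(x)]_0^4/3 + ∫_0^4/3 u'(x) v'(x) dx.
Thus ∫_0^4/3 u'(x) v'(x) dx = ∫_0^4/3 f(x) v(x) dx + [u'(x) v(x)]_0^4/3.
Choose V so that boundary terms are either known or forced to vanish.
u is Dirichlet: u(0) = u(4/3) = 0. Let V = H^1_0(0, 4/3); then v(0) = v(4/3) = 0, and [u' v]_0^4/3 = 0.
Weak formulation: find u (satisfying any essential BC) such that ∫_0^4/3 u'(x) v'(x) dx = ∫_0^4/3 f v dx for all v ∈ V.
Substituting f(x) = -x^2 + 3*x + 3, the right-hand side is ∫_0^4/3 (-x^2 + 3*x + 3) v dx.


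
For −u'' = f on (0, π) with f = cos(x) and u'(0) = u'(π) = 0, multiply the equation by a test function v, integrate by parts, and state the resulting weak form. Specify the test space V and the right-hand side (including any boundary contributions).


V = H^1(0, π) (no boundary constraint on v; u is determined up to an additive constant); weak form: ∫_0^π u'v' dx = ∫_0^π (cos(x)) v dx for all v ∈ V.

Multiply both sides by a test function v and integrate from 0 to π:
  ∫_0^π −u''(x) v(x) dx = ∫_0^π f(x) v(x) dx.
Integrate the LHS by parts once:
  ∫_0^π −u'' v dx = −[u'(x) v(x)]_0^π + ∫_0^π u'(x) v'(x) dx.
Thus ∫_0^π u'(x) v'(x) dx = ∫_0^π f(x) v(x) dx + [u'(x) v(x)]_0^π.
Choose V so that boundary terms are either known or forced to vanish.
u has homogeneous Neumann: u'(0) = u'(π) = 0. So [u' v]_0^π = 0·v(π) − 0·v(0) = 0 for any v; take V = H^1(0, π).
Weak formulation: find u (satisfying any essential BC) such that ∫_0^π u'(x) v'(x) dx = ∫_0^π f v dx for all v ∈ V (homogeneous Neumann, so boundary terms vanish).
Substituting f(x) = cos(x), the right-hand side is ∫_0^π (cos(x)) v dx.
Compatibility check (pure Neumann): taking v ≡ 1 ∈ V gives 0 = ∫_0^π f dx + (0) − (0), i.e. ∫_0^π f dx must equal u'(0) − u'(π) = 0. Indeed ∫_0^π (cos(x)) dx = 0, so the data are compatible. The solution is then unique only up to an additive constant (fix it e.g. by requiring ∫_0^π u dx = 0).


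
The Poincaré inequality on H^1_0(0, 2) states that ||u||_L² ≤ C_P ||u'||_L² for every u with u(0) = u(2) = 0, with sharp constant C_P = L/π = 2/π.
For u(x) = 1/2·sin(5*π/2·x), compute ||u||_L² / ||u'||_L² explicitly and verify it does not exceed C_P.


||u||_L² / ||u'||_L² = 2/(5*π) < C_P = 2/π.

u(x) = 1/2·sin(5*π/2·x), so u'(x) = 5*π*cos(5*π*x/2)/4.
Writing u(x) = A·sin(kπx/L) with A = 1/2 and k = 5, use ∫_0^L sin²(kπx/L) dx = L/2 and ∫_0^L cos²(kπx/L) dx = L/2.
u² = 1/4·sin²(5*π/2·x) and (u')² = 25*π^2/16·cos²(5*π/2·x), and each of sin², cos² integrates to L/2 = 1 over (0, 2).
∫_0^2 u² dx = 1/4, so ||u||_L² = 1/2.
∫_0^2 (u')² dx = 25*π^2/16, so ||u'||_L² = 5*π/4.
Ratio ||u||_L² / ||u'||_L² = 2/(5*π).
Sharp Poincaré constant on H^1_0(0, 2) is C_P = L/π = 2/π, achieved by sin(π/2·x).
This is the k = 5 harmonic; the ratio L/(kπ) is strictly less than C_P = L/π, consistent with the sharp inequality ||u||_L² ≤ C_P ||u'||_L².
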